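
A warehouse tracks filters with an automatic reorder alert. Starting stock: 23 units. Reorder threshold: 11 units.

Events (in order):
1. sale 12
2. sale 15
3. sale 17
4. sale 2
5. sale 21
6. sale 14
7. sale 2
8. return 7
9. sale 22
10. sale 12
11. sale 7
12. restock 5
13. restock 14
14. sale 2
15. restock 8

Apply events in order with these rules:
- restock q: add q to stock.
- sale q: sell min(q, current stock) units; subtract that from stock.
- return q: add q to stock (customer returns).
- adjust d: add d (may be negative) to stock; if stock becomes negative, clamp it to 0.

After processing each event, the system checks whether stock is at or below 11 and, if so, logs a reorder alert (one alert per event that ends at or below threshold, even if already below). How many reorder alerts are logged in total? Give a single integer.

Processing events:
Start: stock = 23
  Event 1 (sale 12): sell min(12,23)=12. stock: 23 - 12 = 11. total_sold = 12
  Event 2 (sale 15): sell min(15,11)=11. stock: 11 - 11 = 0. total_sold = 23
  Event 3 (sale 17): sell min(17,0)=0. stock: 0 - 0 = 0. total_sold = 23
  Event 4 (sale 2): sell min(2,0)=0. stock: 0 - 0 = 0. total_sold = 23
  Event 5 (sale 21): sell min(21,0)=0. stock: 0 - 0 = 0. total_sold = 23
  Event 6 (sale 14): sell min(14,0)=0. stock: 0 - 0 = 0. total_sold = 23
  Event 7 (sale 2): sell min(2,0)=0. stock: 0 - 0 = 0. total_sold = 23
  Event 8 (return 7): 0 + 7 = 7
  Event 9 (sale 22): sell min(22,7)=7. stock: 7 - 7 = 0. total_sold = 30
  Event 10 (sale 12): sell min(12,0)=0. stock: 0 - 0 = 0. total_sold = 30
  Event 11 (sale 7): sell min(7,0)=0. stock: 0 - 0 = 0. total_sold = 30
  Event 12 (restock 5): 0 + 5 = 5
  Event 13 (restock 14): 5 + 14 = 19
  Event 14 (sale 2): sell min(2,19)=2. stock: 19 - 2 = 17. total_sold = 32
  Event 15 (restock 8): 17 + 8 = 25
Final: stock = 25, total_sold = 32

Checking against threshold 11:
  After event 1: stock=11 <= 11 -> ALERT
  After event 2: stock=0 <= 11 -> ALERT
  After event 3: stock=0 <= 11 -> ALERT
  After event 4: stock=0 <= 11 -> ALERT
  After event 5: stock=0 <= 11 -> ALERT
  After event 6: stock=0 <= 11 -> ALERT
  After event 7: stock=0 <= 11 -> ALERT
  After event 8: stock=7 <= 11 -> ALERT
  After event 9: stock=0 <= 11 -> ALERT
  After event 10: stock=0 <= 11 -> ALERT
  After event 11: stock=0 <= 11 -> ALERT
  After event 12: stock=5 <= 11 -> ALERT
  After event 13: stock=19 > 11
  After event 14: stock=17 > 11
  After event 15: stock=25 > 11
Alert events: [1, 2, 3, 4, 5, 6, 7, 8, 9, 10, 11, 12]. Count = 12

Answer: 12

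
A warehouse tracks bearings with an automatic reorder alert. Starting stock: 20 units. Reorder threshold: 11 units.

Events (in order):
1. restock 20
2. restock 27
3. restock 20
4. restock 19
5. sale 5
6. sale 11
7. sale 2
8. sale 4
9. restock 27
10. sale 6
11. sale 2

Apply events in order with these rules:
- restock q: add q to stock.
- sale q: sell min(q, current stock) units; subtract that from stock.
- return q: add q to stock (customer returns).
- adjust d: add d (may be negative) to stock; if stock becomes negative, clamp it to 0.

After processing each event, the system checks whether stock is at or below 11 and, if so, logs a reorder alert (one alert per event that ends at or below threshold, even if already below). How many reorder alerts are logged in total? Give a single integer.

Processing events:
Start: stock = 20
  Event 1 (restock 20): 20 + 20 = 40
  Event 2 (restock 27): 40 + 27 = 67
  Event 3 (restock 20): 67 + 20 = 87
  Event 4 (restock 19): 87 + 19 = 106
  Event 5 (sale 5): sell min(5,106)=5. stock: 106 - 5 = 101. total_sold = 5
  Event 6 (sale 11): sell min(11,101)=11. stock: 101 - 11 = 90. total_sold = 16
  Event 7 (sale 2): sell min(2,90)=2. stock: 90 - 2 = 88. total_sold = 18
  Event 8 (sale 4): sell min(4,88)=4. stock: 88 - 4 = 84. total_sold = 22
  Event 9 (restock 27): 84 + 27 = 111
  Event 10 (sale 6): sell min(6,111)=6. stock: 111 - 6 = 105. total_sold = 28
  Event 11 (sale 2): sell min(2,105)=2. stock: 105 - 2 = 103. total_sold = 30
Final: stock = 103, total_sold = 30

Checking against threshold 11:
  After event 1: stock=40 > 11
  After event 2: stock=67 > 11
  After event 3: stock=87 > 11
  After event 4: stock=106 > 11
  After event 5: stock=101 > 11
  After event 6: stock=90 > 11
  After event 7: stock=88 > 11
  After event 8: stock=84 > 11
  After event 9: stock=111 > 11
  After event 10: stock=105 > 11
  After event 11: stock=103 > 11
Alert events: []. Count = 0

Answer: 0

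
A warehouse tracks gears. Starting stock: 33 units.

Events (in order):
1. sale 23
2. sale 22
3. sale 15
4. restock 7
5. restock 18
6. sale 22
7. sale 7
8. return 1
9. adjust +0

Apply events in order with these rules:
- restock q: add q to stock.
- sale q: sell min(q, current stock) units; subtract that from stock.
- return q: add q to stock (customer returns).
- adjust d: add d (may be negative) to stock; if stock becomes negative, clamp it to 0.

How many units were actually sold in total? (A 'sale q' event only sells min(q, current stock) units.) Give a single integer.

Answer: 58

Derivation:
Processing events:
Start: stock = 33
  Event 1 (sale 23): sell min(23,33)=23. stock: 33 - 23 = 10. total_sold = 23
  Event 2 (sale 22): sell min(22,10)=10. stock: 10 - 10 = 0. total_sold = 33
  Event 3 (sale 15): sell min(15,0)=0. stock: 0 - 0 = 0. total_sold = 33
  Event 4 (restock 7): 0 + 7 = 7
  Event 5 (restock 18): 7 + 18 = 25
  Event 6 (sale 22): sell min(22,25)=22. stock: 25 - 22 = 3. total_sold = 55
  Event 7 (sale 7): sell min(7,3)=3. stock: 3 - 3 = 0. total_sold = 58
  Event 8 (return 1): 0 + 1 = 1
  Event 9 (adjust +0): 1 + 0 = 1
Final: stock = 1, total_sold = 58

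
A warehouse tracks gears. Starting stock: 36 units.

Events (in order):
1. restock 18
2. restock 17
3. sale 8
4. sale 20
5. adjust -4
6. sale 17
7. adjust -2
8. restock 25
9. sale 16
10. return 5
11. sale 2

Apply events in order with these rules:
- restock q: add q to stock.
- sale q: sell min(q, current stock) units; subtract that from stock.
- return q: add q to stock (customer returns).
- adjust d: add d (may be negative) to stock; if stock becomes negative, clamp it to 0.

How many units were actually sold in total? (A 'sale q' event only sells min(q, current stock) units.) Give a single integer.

Processing events:
Start: stock = 36
  Event 1 (restock 18): 36 + 18 = 54
  Event 2 (restock 17): 54 + 17 = 71
  Event 3 (sale 8): sell min(8,71)=8. stock: 71 - 8 = 63. total_sold = 8
  Event 4 (sale 20): sell min(20,63)=20. stock: 63 - 20 = 43. total_sold = 28
  Event 5 (adjust -4): 43 + -4 = 39
  Event 6 (sale 17): sell min(17,39)=17. stock: 39 - 17 = 22. total_sold = 45
  Event 7 (adjust -2): 22 + -2 = 20
  Event 8 (restock 25): 20 + 25 = 45
  Event 9 (sale 16): sell min(16,45)=16. stock: 45 - 16 = 29. total_sold = 61
  Event 10 (return 5): 29 + 5 = 34
  Event 11 (sale 2): sell min(2,34)=2. stock: 34 - 2 = 32. total_sold = 63
Final: stock = 32, total_sold = 63

Answer: 63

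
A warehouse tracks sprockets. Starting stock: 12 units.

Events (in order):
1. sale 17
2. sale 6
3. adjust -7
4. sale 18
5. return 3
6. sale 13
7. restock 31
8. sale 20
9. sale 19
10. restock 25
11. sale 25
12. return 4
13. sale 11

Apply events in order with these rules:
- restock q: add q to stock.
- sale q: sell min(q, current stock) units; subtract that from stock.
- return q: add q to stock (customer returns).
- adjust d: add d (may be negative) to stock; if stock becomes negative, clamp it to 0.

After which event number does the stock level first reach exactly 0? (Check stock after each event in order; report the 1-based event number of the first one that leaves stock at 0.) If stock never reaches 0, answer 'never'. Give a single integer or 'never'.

Processing events:
Start: stock = 12
  Event 1 (sale 17): sell min(17,12)=12. stock: 12 - 12 = 0. total_sold = 12
  Event 2 (sale 6): sell min(6,0)=0. stock: 0 - 0 = 0. total_sold = 12
  Event 3 (adjust -7): 0 + -7 = 0 (clamped to 0)
  Event 4 (sale 18): sell min(18,0)=0. stock: 0 - 0 = 0. total_sold = 12
  Event 5 (return 3): 0 + 3 = 3
  Event 6 (sale 13): sell min(13,3)=3. stock: 3 - 3 = 0. total_sold = 15
  Event 7 (restock 31): 0 + 31 = 31
  Event 8 (sale 20): sell min(20,31)=20. stock: 31 - 20 = 11. total_sold = 35
  Event 9 (sale 19): sell min(19,11)=11. stock: 11 - 11 = 0. total_sold = 46
  Event 10 (restock 25): 0 + 25 = 25
  Event 11 (sale 25): sell min(25,25)=25. stock: 25 - 25 = 0. total_sold = 71
  Event 12 (return 4): 0 + 4 = 4
  Event 13 (sale 11): sell min(11,4)=4. stock: 4 - 4 = 0. total_sold = 75
Final: stock = 0, total_sold = 75

First zero at event 1.

Answer: 1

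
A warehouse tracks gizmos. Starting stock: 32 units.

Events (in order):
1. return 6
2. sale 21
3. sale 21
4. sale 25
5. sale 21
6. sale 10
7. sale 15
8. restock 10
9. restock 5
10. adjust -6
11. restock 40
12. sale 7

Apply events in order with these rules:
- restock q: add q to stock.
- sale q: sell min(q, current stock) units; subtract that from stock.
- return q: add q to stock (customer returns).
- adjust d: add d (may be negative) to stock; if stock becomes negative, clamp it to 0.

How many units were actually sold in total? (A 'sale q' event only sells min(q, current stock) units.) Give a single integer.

Answer: 45

Derivation:
Processing events:
Start: stock = 32
  Event 1 (return 6): 32 + 6 = 38
  Event 2 (sale 21): sell min(21,38)=21. stock: 38 - 21 = 17. total_sold = 21
  Event 3 (sale 21): sell min(21,17)=17. stock: 17 - 17 = 0. total_sold = 38
  Event 4 (sale 25): sell min(25,0)=0. stock: 0 - 0 = 0. total_sold = 38
  Event 5 (sale 21): sell min(21,0)=0. stock: 0 - 0 = 0. total_sold = 38
  Event 6 (sale 10): sell min(10,0)=0. stock: 0 - 0 = 0. total_sold = 38
  Event 7 (sale 15): sell min(15,0)=0. stock: 0 - 0 = 0. total_sold = 38
  Event 8 (restock 10): 0 + 10 = 10
  Event 9 (restock 5): 10 + 5 = 15
  Event 10 (adjust -6): 15 + -6 = 9
  Event 11 (restock 40): 9 + 40 = 49
  Event 12 (sale 7): sell min(7,49)=7. stock: 49 - 7 = 42. total_sold = 45
Final: stock = 42, total_sold = 45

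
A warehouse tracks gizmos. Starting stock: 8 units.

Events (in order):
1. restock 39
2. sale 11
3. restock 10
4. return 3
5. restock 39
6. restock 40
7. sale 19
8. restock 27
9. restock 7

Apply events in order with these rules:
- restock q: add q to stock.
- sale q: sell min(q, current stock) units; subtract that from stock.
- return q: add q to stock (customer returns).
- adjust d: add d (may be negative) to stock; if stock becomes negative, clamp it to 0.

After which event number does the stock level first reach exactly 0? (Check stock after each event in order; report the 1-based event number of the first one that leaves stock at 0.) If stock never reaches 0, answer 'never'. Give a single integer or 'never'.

Processing events:
Start: stock = 8
  Event 1 (restock 39): 8 + 39 = 47
  Event 2 (sale 11): sell min(11,47)=11. stock: 47 - 11 = 36. total_sold = 11
  Event 3 (restock 10): 36 + 10 = 46
  Event 4 (return 3): 46 + 3 = 49
  Event 5 (restock 39): 49 + 39 = 88
  Event 6 (restock 40): 88 + 40 = 128
  Event 7 (sale 19): sell min(19,128)=19. stock: 128 - 19 = 109. total_sold = 30
  Event 8 (restock 27): 109 + 27 = 136
  Event 9 (restock 7): 136 + 7 = 143
Final: stock = 143, total_sold = 30

Stock never reaches 0.

Answer: never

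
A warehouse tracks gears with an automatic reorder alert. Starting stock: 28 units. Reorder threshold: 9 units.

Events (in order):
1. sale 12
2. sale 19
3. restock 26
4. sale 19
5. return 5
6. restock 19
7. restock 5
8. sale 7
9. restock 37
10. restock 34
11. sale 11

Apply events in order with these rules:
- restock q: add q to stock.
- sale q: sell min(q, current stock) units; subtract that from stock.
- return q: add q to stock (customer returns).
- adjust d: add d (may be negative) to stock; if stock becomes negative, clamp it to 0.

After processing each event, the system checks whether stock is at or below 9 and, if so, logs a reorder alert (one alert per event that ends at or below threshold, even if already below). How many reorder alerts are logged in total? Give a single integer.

Processing events:
Start: stock = 28
  Event 1 (sale 12): sell min(12,28)=12. stock: 28 - 12 = 16. total_sold = 12
  Event 2 (sale 19): sell min(19,16)=16. stock: 16 - 16 = 0. total_sold = 28
  Event 3 (restock 26): 0 + 26 = 26
  Event 4 (sale 19): sell min(19,26)=19. stock: 26 - 19 = 7. total_sold = 47
  Event 5 (return 5): 7 + 5 = 12
  Event 6 (restock 19): 12 + 19 = 31
  Event 7 (restock 5): 31 + 5 = 36
  Event 8 (sale 7): sell min(7,36)=7. stock: 36 - 7 = 29. total_sold = 54
  Event 9 (restock 37): 29 + 37 = 66
  Event 10 (restock 34): 66 + 34 = 100
  Event 11 (sale 11): sell min(11,100)=11. stock: 100 - 11 = 89. total_sold = 65
Final: stock = 89, total_sold = 65

Checking against threshold 9:
  After event 1: stock=16 > 9
  After event 2: stock=0 <= 9 -> ALERT
  After event 3: stock=26 > 9
  After event 4: stock=7 <= 9 -> ALERT
  After event 5: stock=12 > 9
  After event 6: stock=31 > 9
  After event 7: stock=36 > 9
  After event 8: stock=29 > 9
  After event 9: stock=66 > 9
  After event 10: stock=100 > 9
  After event 11: stock=89 > 9
Alert events: [2, 4]. Count = 2

Answer: 2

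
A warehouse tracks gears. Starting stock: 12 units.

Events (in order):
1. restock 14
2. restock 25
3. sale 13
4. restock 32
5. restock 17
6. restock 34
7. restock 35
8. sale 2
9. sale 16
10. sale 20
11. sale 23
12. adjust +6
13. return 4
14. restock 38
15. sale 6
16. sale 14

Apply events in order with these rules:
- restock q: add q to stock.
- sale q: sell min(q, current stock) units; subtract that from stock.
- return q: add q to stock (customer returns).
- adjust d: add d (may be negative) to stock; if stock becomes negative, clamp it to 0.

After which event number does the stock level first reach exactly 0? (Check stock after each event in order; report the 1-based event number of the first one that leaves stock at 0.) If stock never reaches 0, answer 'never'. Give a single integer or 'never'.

Answer: never

Derivation:
Processing events:
Start: stock = 12
  Event 1 (restock 14): 12 + 14 = 26
  Event 2 (restock 25): 26 + 25 = 51
  Event 3 (sale 13): sell min(13,51)=13. stock: 51 - 13 = 38. total_sold = 13
  Event 4 (restock 32): 38 + 32 = 70
  Event 5 (restock 17): 70 + 17 = 87
  Event 6 (restock 34): 87 + 34 = 121
  Event 7 (restock 35): 121 + 35 = 156
  Event 8 (sale 2): sell min(2,156)=2. stock: 156 - 2 = 154. total_sold = 15
  Event 9 (sale 16): sell min(16,154)=16. stock: 154 - 16 = 138. total_sold = 31
  Event 10 (sale 20): sell min(20,138)=20. stock: 138 - 20 = 118. total_sold = 51
  Event 11 (sale 23): sell min(23,118)=23. stock: 118 - 23 = 95. total_sold = 74
  Event 12 (adjust +6): 95 + 6 = 101
  Event 13 (return 4): 101 + 4 = 105
  Event 14 (restock 38): 105 + 38 = 143
  Event 15 (sale 6): sell min(6,143)=6. stock: 143 - 6 = 137. total_sold = 80
  Event 16 (sale 14): sell min(14,137)=14. stock: 137 - 14 = 123. total_sold = 94
Final: stock = 123, total_sold = 94

Stock never reaches 0.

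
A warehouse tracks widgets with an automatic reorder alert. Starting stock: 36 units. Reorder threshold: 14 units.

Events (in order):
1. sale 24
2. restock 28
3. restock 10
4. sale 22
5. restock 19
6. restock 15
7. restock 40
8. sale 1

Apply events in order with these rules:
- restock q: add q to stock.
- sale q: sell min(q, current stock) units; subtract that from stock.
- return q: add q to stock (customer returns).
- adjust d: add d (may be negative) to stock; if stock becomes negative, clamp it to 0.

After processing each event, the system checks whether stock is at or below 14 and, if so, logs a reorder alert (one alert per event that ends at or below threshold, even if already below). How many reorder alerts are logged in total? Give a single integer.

Answer: 1

Derivation:
Processing events:
Start: stock = 36
  Event 1 (sale 24): sell min(24,36)=24. stock: 36 - 24 = 12. total_sold = 24
  Event 2 (restock 28): 12 + 28 = 40
  Event 3 (restock 10): 40 + 10 = 50
  Event 4 (sale 22): sell min(22,50)=22. stock: 50 - 22 = 28. total_sold = 46
  Event 5 (restock 19): 28 + 19 = 47
  Event 6 (restock 15): 47 + 15 = 62
  Event 7 (restock 40): 62 + 40 = 102
  Event 8 (sale 1): sell min(1,102)=1. stock: 102 - 1 = 101. total_sold = 47
Final: stock = 101, total_sold = 47

Checking against threshold 14:
  After event 1: stock=12 <= 14 -> ALERT
  After event 2: stock=40 > 14
  After event 3: stock=50 > 14
  After event 4: stock=28 > 14
  After event 5: stock=47 > 14
  After event 6: stock=62 > 14
  After event 7: stock=102 > 14
  After event 8: stock=101 > 14
Alert events: [1]. Count = 1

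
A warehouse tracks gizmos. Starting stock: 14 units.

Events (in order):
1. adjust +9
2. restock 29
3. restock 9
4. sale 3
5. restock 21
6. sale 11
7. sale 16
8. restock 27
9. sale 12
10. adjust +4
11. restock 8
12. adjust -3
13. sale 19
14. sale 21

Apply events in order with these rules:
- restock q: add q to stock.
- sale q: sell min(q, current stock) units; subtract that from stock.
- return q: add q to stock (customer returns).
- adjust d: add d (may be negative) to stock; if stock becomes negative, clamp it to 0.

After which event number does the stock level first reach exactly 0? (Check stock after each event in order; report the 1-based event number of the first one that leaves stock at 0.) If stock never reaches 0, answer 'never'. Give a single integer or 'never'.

Processing events:
Start: stock = 14
  Event 1 (adjust +9): 14 + 9 = 23
  Event 2 (restock 29): 23 + 29 = 52
  Event 3 (restock 9): 52 + 9 = 61
  Event 4 (sale 3): sell min(3,61)=3. stock: 61 - 3 = 58. total_sold = 3
  Event 5 (restock 21): 58 + 21 = 79
  Event 6 (sale 11): sell min(11,79)=11. stock: 79 - 11 = 68. total_sold = 14
  Event 7 (sale 16): sell min(16,68)=16. stock: 68 - 16 = 52. total_sold = 30
  Event 8 (restock 27): 52 + 27 = 79
  Event 9 (sale 12): sell min(12,79)=12. stock: 79 - 12 = 67. total_sold = 42
  Event 10 (adjust +4): 67 + 4 = 71
  Event 11 (restock 8): 71 + 8 = 79
  Event 12 (adjust -3): 79 + -3 = 76
  Event 13 (sale 19): sell min(19,76)=19. stock: 76 - 19 = 57. total_sold = 61
  Event 14 (sale 21): sell min(21,57)=21. stock: 57 - 21 = 36. total_sold = 82
Final: stock = 36, total_sold = 82

Stock never reaches 0.

Answer: never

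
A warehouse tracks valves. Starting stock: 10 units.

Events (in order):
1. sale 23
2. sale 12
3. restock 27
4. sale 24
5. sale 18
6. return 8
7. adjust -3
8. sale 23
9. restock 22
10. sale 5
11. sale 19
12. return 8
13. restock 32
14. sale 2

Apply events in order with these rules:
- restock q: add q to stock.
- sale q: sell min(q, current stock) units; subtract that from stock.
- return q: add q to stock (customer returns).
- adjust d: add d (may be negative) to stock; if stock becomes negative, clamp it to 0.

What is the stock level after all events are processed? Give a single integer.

Answer: 38

Derivation:
Processing events:
Start: stock = 10
  Event 1 (sale 23): sell min(23,10)=10. stock: 10 - 10 = 0. total_sold = 10
  Event 2 (sale 12): sell min(12,0)=0. stock: 0 - 0 = 0. total_sold = 10
  Event 3 (restock 27): 0 + 27 = 27
  Event 4 (sale 24): sell min(24,27)=24. stock: 27 - 24 = 3. total_sold = 34
  Event 5 (sale 18): sell min(18,3)=3. stock: 3 - 3 = 0. total_sold = 37
  Event 6 (return 8): 0 + 8 = 8
  Event 7 (adjust -3): 8 + -3 = 5
  Event 8 (sale 23): sell min(23,5)=5. stock: 5 - 5 = 0. total_sold = 42
  Event 9 (restock 22): 0 + 22 = 22
  Event 10 (sale 5): sell min(5,22)=5. stock: 22 - 5 = 17. total_sold = 47
  Event 11 (sale 19): sell min(19,17)=17. stock: 17 - 17 = 0. total_sold = 64
  Event 12 (return 8): 0 + 8 = 8
  Event 13 (restock 32): 8 + 32 = 40
  Event 14 (sale 2): sell min(2,40)=2. stock: 40 - 2 = 38. total_sold = 66
Final: stock = 38, total_sold = 66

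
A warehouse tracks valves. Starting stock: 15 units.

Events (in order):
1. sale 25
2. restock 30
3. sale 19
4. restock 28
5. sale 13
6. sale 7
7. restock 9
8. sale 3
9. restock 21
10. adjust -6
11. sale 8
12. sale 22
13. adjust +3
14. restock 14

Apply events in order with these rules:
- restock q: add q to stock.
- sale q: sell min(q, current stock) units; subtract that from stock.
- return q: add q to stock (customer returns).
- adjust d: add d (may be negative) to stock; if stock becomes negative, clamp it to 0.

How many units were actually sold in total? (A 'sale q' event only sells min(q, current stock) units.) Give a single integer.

Processing events:
Start: stock = 15
  Event 1 (sale 25): sell min(25,15)=15. stock: 15 - 15 = 0. total_sold = 15
  Event 2 (restock 30): 0 + 30 = 30
  Event 3 (sale 19): sell min(19,30)=19. stock: 30 - 19 = 11. total_sold = 34
  Event 4 (restock 28): 11 + 28 = 39
  Event 5 (sale 13): sell min(13,39)=13. stock: 39 - 13 = 26. total_sold = 47
  Event 6 (sale 7): sell min(7,26)=7. stock: 26 - 7 = 19. total_sold = 54
  Event 7 (restock 9): 19 + 9 = 28
  Event 8 (sale 3): sell min(3,28)=3. stock: 28 - 3 = 25. total_sold = 57
  Event 9 (restock 21): 25 + 21 = 46
  Event 10 (adjust -6): 46 + -6 = 40
  Event 11 (sale 8): sell min(8,40)=8. stock: 40 - 8 = 32. total_sold = 65
  Event 12 (sale 22): sell min(22,32)=22. stock: 32 - 22 = 10. total_sold = 87
  Event 13 (adjust +3): 10 + 3 = 13
  Event 14 (restock 14): 13 + 14 = 27
Final: stock = 27, total_sold = 87

Answer: 87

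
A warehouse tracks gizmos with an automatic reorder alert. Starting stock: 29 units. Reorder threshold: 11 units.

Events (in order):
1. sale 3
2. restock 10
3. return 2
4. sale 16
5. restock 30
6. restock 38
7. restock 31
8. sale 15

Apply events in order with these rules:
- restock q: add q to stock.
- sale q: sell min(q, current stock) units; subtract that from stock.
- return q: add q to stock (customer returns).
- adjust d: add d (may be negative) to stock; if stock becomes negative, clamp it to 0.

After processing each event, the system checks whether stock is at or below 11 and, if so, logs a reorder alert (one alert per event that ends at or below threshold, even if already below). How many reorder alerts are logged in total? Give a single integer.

Processing events:
Start: stock = 29
  Event 1 (sale 3): sell min(3,29)=3. stock: 29 - 3 = 26. total_sold = 3
  Event 2 (restock 10): 26 + 10 = 36
  Event 3 (return 2): 36 + 2 = 38
  Event 4 (sale 16): sell min(16,38)=16. stock: 38 - 16 = 22. total_sold = 19
  Event 5 (restock 30): 22 + 30 = 52
  Event 6 (restock 38): 52 + 38 = 90
  Event 7 (restock 31): 90 + 31 = 121
  Event 8 (sale 15): sell min(15,121)=15. stock: 121 - 15 = 106. total_sold = 34
Final: stock = 106, total_sold = 34

Checking against threshold 11:
  After event 1: stock=26 > 11
  After event 2: stock=36 > 11
  After event 3: stock=38 > 11
  After event 4: stock=22 > 11
  After event 5: stock=52 > 11
  After event 6: stock=90 > 11
  After event 7: stock=121 > 11
  After event 8: stock=106 > 11
Alert events: []. Count = 0

Answer: 0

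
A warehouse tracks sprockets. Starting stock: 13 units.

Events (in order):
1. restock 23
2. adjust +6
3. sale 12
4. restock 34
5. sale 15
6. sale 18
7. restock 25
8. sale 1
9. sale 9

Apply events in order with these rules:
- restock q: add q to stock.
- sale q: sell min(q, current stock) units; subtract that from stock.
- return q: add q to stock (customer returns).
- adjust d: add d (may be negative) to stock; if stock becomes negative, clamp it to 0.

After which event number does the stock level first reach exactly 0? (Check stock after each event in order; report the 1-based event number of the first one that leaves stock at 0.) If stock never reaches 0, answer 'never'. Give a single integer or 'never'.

Processing events:
Start: stock = 13
  Event 1 (restock 23): 13 + 23 = 36
  Event 2 (adjust +6): 36 + 6 = 42
  Event 3 (sale 12): sell min(12,42)=12. stock: 42 - 12 = 30. total_sold = 12
  Event 4 (restock 34): 30 + 34 = 64
  Event 5 (sale 15): sell min(15,64)=15. stock: 64 - 15 = 49. total_sold = 27
  Event 6 (sale 18): sell min(18,49)=18. stock: 49 - 18 = 31. total_sold = 45
  Event 7 (restock 25): 31 + 25 = 56
  Event 8 (sale 1): sell min(1,56)=1. stock: 56 - 1 = 55. total_sold = 46
  Event 9 (sale 9): sell min(9,55)=9. stock: 55 - 9 = 46. total_sold = 55
Final: stock = 46, total_sold = 55

Stock never reaches 0.

Answer: never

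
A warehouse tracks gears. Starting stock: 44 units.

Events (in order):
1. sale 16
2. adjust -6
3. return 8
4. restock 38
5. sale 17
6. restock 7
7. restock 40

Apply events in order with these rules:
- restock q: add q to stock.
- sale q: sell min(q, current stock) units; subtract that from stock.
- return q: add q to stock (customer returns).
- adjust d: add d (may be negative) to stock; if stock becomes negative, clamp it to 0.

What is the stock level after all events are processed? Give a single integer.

Answer: 98

Derivation:
Processing events:
Start: stock = 44
  Event 1 (sale 16): sell min(16,44)=16. stock: 44 - 16 = 28. total_sold = 16
  Event 2 (adjust -6): 28 + -6 = 22
  Event 3 (return 8): 22 + 8 = 30
  Event 4 (restock 38): 30 + 38 = 68
  Event 5 (sale 17): sell min(17,68)=17. stock: 68 - 17 = 51. total_sold = 33
  Event 6 (restock 7): 51 + 7 = 58
  Event 7 (restock 40): 58 + 40 = 98
Final: stock = 98, total_sold = 33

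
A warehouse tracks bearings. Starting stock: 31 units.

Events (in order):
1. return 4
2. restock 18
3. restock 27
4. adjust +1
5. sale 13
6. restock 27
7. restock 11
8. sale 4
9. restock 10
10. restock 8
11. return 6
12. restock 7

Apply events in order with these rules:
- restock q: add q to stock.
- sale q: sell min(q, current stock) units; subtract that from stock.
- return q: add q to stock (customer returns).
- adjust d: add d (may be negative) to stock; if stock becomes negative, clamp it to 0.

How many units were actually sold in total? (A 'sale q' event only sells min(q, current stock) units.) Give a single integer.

Answer: 17

Derivation:
Processing events:
Start: stock = 31
  Event 1 (return 4): 31 + 4 = 35
  Event 2 (restock 18): 35 + 18 = 53
  Event 3 (restock 27): 53 + 27 = 80
  Event 4 (adjust +1): 80 + 1 = 81
  Event 5 (sale 13): sell min(13,81)=13. stock: 81 - 13 = 68. total_sold = 13
  Event 6 (restock 27): 68 + 27 = 95
  Event 7 (restock 11): 95 + 11 = 106
  Event 8 (sale 4): sell min(4,106)=4. stock: 106 - 4 = 102. total_sold = 17
  Event 9 (restock 10): 102 + 10 = 112
  Event 10 (restock 8): 112 + 8 = 120
  Event 11 (return 6): 120 + 6 = 126
  Event 12 (restock 7): 126 + 7 = 133
Final: stock = 133, total_sold = 17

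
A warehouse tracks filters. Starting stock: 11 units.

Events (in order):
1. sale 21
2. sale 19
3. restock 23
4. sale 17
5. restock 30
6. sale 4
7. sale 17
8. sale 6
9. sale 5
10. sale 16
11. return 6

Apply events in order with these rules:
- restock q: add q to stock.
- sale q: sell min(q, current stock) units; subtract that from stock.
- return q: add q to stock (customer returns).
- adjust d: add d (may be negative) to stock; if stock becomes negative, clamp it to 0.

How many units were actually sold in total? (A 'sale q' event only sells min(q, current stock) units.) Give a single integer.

Processing events:
Start: stock = 11
  Event 1 (sale 21): sell min(21,11)=11. stock: 11 - 11 = 0. total_sold = 11
  Event 2 (sale 19): sell min(19,0)=0. stock: 0 - 0 = 0. total_sold = 11
  Event 3 (restock 23): 0 + 23 = 23
  Event 4 (sale 17): sell min(17,23)=17. stock: 23 - 17 = 6. total_sold = 28
  Event 5 (restock 30): 6 + 30 = 36
  Event 6 (sale 4): sell min(4,36)=4. stock: 36 - 4 = 32. total_sold = 32
  Event 7 (sale 17): sell min(17,32)=17. stock: 32 - 17 = 15. total_sold = 49
  Event 8 (sale 6): sell min(6,15)=6. stock: 15 - 6 = 9. total_sold = 55
  Event 9 (sale 5): sell min(5,9)=5. stock: 9 - 5 = 4. total_sold = 60
  Event 10 (sale 16): sell min(16,4)=4. stock: 4 - 4 = 0. total_sold = 64
  Event 11 (return 6): 0 + 6 = 6
Final: stock = 6, total_sold = 64

Answer: 64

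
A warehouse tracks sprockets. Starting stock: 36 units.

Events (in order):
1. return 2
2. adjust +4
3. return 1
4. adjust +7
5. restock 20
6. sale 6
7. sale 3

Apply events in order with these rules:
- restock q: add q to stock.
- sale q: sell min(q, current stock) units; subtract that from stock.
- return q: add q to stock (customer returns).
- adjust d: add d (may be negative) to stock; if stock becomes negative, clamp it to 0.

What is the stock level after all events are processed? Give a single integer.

Processing events:
Start: stock = 36
  Event 1 (return 2): 36 + 2 = 38
  Event 2 (adjust +4): 38 + 4 = 42
  Event 3 (return 1): 42 + 1 = 43
  Event 4 (adjust +7): 43 + 7 = 50
  Event 5 (restock 20): 50 + 20 = 70
  Event 6 (sale 6): sell min(6,70)=6. stock: 70 - 6 = 64. total_sold = 6
  Event 7 (sale 3): sell min(3,64)=3. stock: 64 - 3 = 61. total_sold = 9
Final: stock = 61, total_sold = 9

Answer: 61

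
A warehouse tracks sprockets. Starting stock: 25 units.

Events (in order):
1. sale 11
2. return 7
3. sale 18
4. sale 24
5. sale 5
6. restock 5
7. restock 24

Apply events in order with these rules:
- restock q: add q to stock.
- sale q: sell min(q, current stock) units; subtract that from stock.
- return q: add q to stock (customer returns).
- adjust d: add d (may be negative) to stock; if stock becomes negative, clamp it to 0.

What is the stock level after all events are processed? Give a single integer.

Processing events:
Start: stock = 25
  Event 1 (sale 11): sell min(11,25)=11. stock: 25 - 11 = 14. total_sold = 11
  Event 2 (return 7): 14 + 7 = 21
  Event 3 (sale 18): sell min(18,21)=18. stock: 21 - 18 = 3. total_sold = 29
  Event 4 (sale 24): sell min(24,3)=3. stock: 3 - 3 = 0. total_sold = 32
  Event 5 (sale 5): sell min(5,0)=0. stock: 0 - 0 = 0. total_sold = 32
  Event 6 (restock 5): 0 + 5 = 5
  Event 7 (restock 24): 5 + 24 = 29
Final: stock = 29, total_sold = 32

Answer: 29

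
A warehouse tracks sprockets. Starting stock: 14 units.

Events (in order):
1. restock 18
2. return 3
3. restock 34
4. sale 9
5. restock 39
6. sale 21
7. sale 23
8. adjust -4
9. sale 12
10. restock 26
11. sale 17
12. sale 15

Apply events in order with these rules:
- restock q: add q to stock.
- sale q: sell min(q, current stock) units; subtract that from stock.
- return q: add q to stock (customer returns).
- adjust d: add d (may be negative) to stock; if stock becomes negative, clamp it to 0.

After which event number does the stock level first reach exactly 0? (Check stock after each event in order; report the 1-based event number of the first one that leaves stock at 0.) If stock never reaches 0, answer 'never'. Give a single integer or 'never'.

Answer: never

Derivation:
Processing events:
Start: stock = 14
  Event 1 (restock 18): 14 + 18 = 32
  Event 2 (return 3): 32 + 3 = 35
  Event 3 (restock 34): 35 + 34 = 69
  Event 4 (sale 9): sell min(9,69)=9. stock: 69 - 9 = 60. total_sold = 9
  Event 5 (restock 39): 60 + 39 = 99
  Event 6 (sale 21): sell min(21,99)=21. stock: 99 - 21 = 78. total_sold = 30
  Event 7 (sale 23): sell min(23,78)=23. stock: 78 - 23 = 55. total_sold = 53
  Event 8 (adjust -4): 55 + -4 = 51
  Event 9 (sale 12): sell min(12,51)=12. stock: 51 - 12 = 39. total_sold = 65
  Event 10 (restock 26): 39 + 26 = 65
  Event 11 (sale 17): sell min(17,65)=17. stock: 65 - 17 = 48. total_sold = 82
  Event 12 (sale 15): sell min(15,48)=15. stock: 48 - 15 = 33. total_sold = 97
Final: stock = 33, total_sold = 97

Stock never reaches 0.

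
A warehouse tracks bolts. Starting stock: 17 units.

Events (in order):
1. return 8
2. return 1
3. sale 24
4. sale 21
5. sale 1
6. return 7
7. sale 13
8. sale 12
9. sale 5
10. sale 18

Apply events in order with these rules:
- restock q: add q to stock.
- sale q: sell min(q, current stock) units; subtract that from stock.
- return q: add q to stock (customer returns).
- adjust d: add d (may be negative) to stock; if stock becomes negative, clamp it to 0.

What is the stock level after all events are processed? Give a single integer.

Answer: 0

Derivation:
Processing events:
Start: stock = 17
  Event 1 (return 8): 17 + 8 = 25
  Event 2 (return 1): 25 + 1 = 26
  Event 3 (sale 24): sell min(24,26)=24. stock: 26 - 24 = 2. total_sold = 24
  Event 4 (sale 21): sell min(21,2)=2. stock: 2 - 2 = 0. total_sold = 26
  Event 5 (sale 1): sell min(1,0)=0. stock: 0 - 0 = 0. total_sold = 26
  Event 6 (return 7): 0 + 7 = 7
  Event 7 (sale 13): sell min(13,7)=7. stock: 7 - 7 = 0. total_sold = 33
  Event 8 (sale 12): sell min(12,0)=0. stock: 0 - 0 = 0. total_sold = 33
  Event 9 (sale 5): sell min(5,0)=0. stock: 0 - 0 = 0. total_sold = 33
  Event 10 (sale 18): sell min(18,0)=0. stock: 0 - 0 = 0. total_sold = 33
Final: stock = 0, total_sold = 33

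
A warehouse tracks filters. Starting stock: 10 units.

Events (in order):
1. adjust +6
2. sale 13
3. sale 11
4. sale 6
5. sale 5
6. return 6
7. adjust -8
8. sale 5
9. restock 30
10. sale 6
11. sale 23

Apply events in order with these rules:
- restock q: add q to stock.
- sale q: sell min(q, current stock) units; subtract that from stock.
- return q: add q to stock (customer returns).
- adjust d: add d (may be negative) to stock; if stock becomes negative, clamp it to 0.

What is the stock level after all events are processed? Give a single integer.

Answer: 1

Derivation:
Processing events:
Start: stock = 10
  Event 1 (adjust +6): 10 + 6 = 16
  Event 2 (sale 13): sell min(13,16)=13. stock: 16 - 13 = 3. total_sold = 13
  Event 3 (sale 11): sell min(11,3)=3. stock: 3 - 3 = 0. total_sold = 16
  Event 4 (sale 6): sell min(6,0)=0. stock: 0 - 0 = 0. total_sold = 16
  Event 5 (sale 5): sell min(5,0)=0. stock: 0 - 0 = 0. total_sold = 16
  Event 6 (return 6): 0 + 6 = 6
  Event 7 (adjust -8): 6 + -8 = 0 (clamped to 0)
  Event 8 (sale 5): sell min(5,0)=0. stock: 0 - 0 = 0. total_sold = 16
  Event 9 (restock 30): 0 + 30 = 30
  Event 10 (sale 6): sell min(6,30)=6. stock: 30 - 6 = 24. total_sold = 22
  Event 11 (sale 23): sell min(23,24)=23. stock: 24 - 23 = 1. total_sold = 45
Final: stock = 1, total_sold = 45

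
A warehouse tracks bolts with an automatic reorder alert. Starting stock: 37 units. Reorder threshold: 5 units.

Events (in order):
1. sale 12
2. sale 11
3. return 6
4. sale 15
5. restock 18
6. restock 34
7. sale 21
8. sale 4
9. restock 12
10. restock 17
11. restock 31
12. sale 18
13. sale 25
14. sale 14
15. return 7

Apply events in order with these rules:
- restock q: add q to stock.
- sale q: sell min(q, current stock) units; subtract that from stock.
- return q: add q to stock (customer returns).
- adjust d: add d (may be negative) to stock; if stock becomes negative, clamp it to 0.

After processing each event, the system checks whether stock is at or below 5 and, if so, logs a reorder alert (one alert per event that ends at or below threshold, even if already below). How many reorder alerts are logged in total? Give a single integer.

Processing events:
Start: stock = 37
  Event 1 (sale 12): sell min(12,37)=12. stock: 37 - 12 = 25. total_sold = 12
  Event 2 (sale 11): sell min(11,25)=11. stock: 25 - 11 = 14. total_sold = 23
  Event 3 (return 6): 14 + 6 = 20
  Event 4 (sale 15): sell min(15,20)=15. stock: 20 - 15 = 5. total_sold = 38
  Event 5 (restock 18): 5 + 18 = 23
  Event 6 (restock 34): 23 + 34 = 57
  Event 7 (sale 21): sell min(21,57)=21. stock: 57 - 21 = 36. total_sold = 59
  Event 8 (sale 4): sell min(4,36)=4. stock: 36 - 4 = 32. total_sold = 63
  Event 9 (restock 12): 32 + 12 = 44
  Event 10 (restock 17): 44 + 17 = 61
  Event 11 (restock 31): 61 + 31 = 92
  Event 12 (sale 18): sell min(18,92)=18. stock: 92 - 18 = 74. total_sold = 81
  Event 13 (sale 25): sell min(25,74)=25. stock: 74 - 25 = 49. total_sold = 106
  Event 14 (sale 14): sell min(14,49)=14. stock: 49 - 14 = 35. total_sold = 120
  Event 15 (return 7): 35 + 7 = 42
Final: stock = 42, total_sold = 120

Checking against threshold 5:
  After event 1: stock=25 > 5
  After event 2: stock=14 > 5
  After event 3: stock=20 > 5
  After event 4: stock=5 <= 5 -> ALERT
  After event 5: stock=23 > 5
  After event 6: stock=57 > 5
  After event 7: stock=36 > 5
  After event 8: stock=32 > 5
  After event 9: stock=44 > 5
  After event 10: stock=61 > 5
  After event 11: stock=92 > 5
  After event 12: stock=74 > 5
  After event 13: stock=49 > 5
  After event 14: stock=35 > 5
  After event 15: stock=42 > 5
Alert events: [4]. Count = 1

Answer: 1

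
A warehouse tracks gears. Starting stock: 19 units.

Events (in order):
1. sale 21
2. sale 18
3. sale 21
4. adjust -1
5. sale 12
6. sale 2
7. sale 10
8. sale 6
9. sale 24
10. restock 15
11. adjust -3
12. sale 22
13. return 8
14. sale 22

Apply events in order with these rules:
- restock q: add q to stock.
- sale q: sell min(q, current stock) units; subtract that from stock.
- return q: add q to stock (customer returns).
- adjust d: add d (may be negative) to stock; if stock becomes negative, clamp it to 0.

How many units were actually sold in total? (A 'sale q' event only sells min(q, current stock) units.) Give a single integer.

Processing events:
Start: stock = 19
  Event 1 (sale 21): sell min(21,19)=19. stock: 19 - 19 = 0. total_sold = 19
  Event 2 (sale 18): sell min(18,0)=0. stock: 0 - 0 = 0. total_sold = 19
  Event 3 (sale 21): sell min(21,0)=0. stock: 0 - 0 = 0. total_sold = 19
  Event 4 (adjust -1): 0 + -1 = 0 (clamped to 0)
  Event 5 (sale 12): sell min(12,0)=0. stock: 0 - 0 = 0. total_sold = 19
  Event 6 (sale 2): sell min(2,0)=0. stock: 0 - 0 = 0. total_sold = 19
  Event 7 (sale 10): sell min(10,0)=0. stock: 0 - 0 = 0. total_sold = 19
  Event 8 (sale 6): sell min(6,0)=0. stock: 0 - 0 = 0. total_sold = 19
  Event 9 (sale 24): sell min(24,0)=0. stock: 0 - 0 = 0. total_sold = 19
  Event 10 (restock 15): 0 + 15 = 15
  Event 11 (adjust -3): 15 + -3 = 12
  Event 12 (sale 22): sell min(22,12)=12. stock: 12 - 12 = 0. total_sold = 31
  Event 13 (return 8): 0 + 8 = 8
  Event 14 (sale 22): sell min(22,8)=8. stock: 8 - 8 = 0. total_sold = 39
Final: stock = 0, total_sold = 39

Answer: 39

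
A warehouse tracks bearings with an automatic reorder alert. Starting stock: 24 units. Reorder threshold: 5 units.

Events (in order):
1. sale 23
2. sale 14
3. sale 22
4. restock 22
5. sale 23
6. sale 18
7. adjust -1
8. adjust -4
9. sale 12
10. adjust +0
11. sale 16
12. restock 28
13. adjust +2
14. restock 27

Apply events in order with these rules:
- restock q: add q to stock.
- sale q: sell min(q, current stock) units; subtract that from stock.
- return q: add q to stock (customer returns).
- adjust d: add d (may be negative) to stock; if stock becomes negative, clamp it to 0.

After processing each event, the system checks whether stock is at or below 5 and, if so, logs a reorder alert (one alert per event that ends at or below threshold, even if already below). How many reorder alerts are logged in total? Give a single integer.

Processing events:
Start: stock = 24
  Event 1 (sale 23): sell min(23,24)=23. stock: 24 - 23 = 1. total_sold = 23
  Event 2 (sale 14): sell min(14,1)=1. stock: 1 - 1 = 0. total_sold = 24
  Event 3 (sale 22): sell min(22,0)=0. stock: 0 - 0 = 0. total_sold = 24
  Event 4 (restock 22): 0 + 22 = 22
  Event 5 (sale 23): sell min(23,22)=22. stock: 22 - 22 = 0. total_sold = 46
  Event 6 (sale 18): sell min(18,0)=0. stock: 0 - 0 = 0. total_sold = 46
  Event 7 (adjust -1): 0 + -1 = 0 (clamped to 0)
  Event 8 (adjust -4): 0 + -4 = 0 (clamped to 0)
  Event 9 (sale 12): sell min(12,0)=0. stock: 0 - 0 = 0. total_sold = 46
  Event 10 (adjust +0): 0 + 0 = 0
  Event 11 (sale 16): sell min(16,0)=0. stock: 0 - 0 = 0. total_sold = 46
  Event 12 (restock 28): 0 + 28 = 28
  Event 13 (adjust +2): 28 + 2 = 30
  Event 14 (restock 27): 30 + 27 = 57
Final: stock = 57, total_sold = 46

Checking against threshold 5:
  After event 1: stock=1 <= 5 -> ALERT
  After event 2: stock=0 <= 5 -> ALERT
  After event 3: stock=0 <= 5 -> ALERT
  After event 4: stock=22 > 5
  After event 5: stock=0 <= 5 -> ALERT
  After event 6: stock=0 <= 5 -> ALERT
  After event 7: stock=0 <= 5 -> ALERT
  After event 8: stock=0 <= 5 -> ALERT
  After event 9: stock=0 <= 5 -> ALERT
  After event 10: stock=0 <= 5 -> ALERT
  After event 11: stock=0 <= 5 -> ALERT
  After event 12: stock=28 > 5
  After event 13: stock=30 > 5
  After event 14: stock=57 > 5
Alert events: [1, 2, 3, 5, 6, 7, 8, 9, 10, 11]. Count = 10

Answer: 10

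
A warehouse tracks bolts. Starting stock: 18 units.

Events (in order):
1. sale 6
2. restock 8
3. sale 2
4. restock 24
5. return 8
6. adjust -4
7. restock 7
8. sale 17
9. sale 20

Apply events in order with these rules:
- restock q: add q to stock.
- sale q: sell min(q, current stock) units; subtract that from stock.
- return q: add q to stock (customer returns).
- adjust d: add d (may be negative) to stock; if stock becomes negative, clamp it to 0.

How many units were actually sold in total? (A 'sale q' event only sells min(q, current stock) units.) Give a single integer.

Answer: 45

Derivation:
Processing events:
Start: stock = 18
  Event 1 (sale 6): sell min(6,18)=6. stock: 18 - 6 = 12. total_sold = 6
  Event 2 (restock 8): 12 + 8 = 20
  Event 3 (sale 2): sell min(2,20)=2. stock: 20 - 2 = 18. total_sold = 8
  Event 4 (restock 24): 18 + 24 = 42
  Event 5 (return 8): 42 + 8 = 50
  Event 6 (adjust -4): 50 + -4 = 46
  Event 7 (restock 7): 46 + 7 = 53
  Event 8 (sale 17): sell min(17,53)=17. stock: 53 - 17 = 36. total_sold = 25
  Event 9 (sale 20): sell min(20,36)=20. stock: 36 - 20 = 16. total_sold = 45
Final: stock = 16, total_sold = 45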